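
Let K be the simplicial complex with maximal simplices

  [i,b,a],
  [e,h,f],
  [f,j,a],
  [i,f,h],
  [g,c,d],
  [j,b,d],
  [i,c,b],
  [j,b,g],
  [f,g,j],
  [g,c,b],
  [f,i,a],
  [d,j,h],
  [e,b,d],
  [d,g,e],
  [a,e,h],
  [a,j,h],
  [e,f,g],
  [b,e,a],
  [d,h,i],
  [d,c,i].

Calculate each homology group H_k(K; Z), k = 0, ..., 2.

We work with the vertex ordering a < b < c < d < e < f < g < h < i < j. The simplices of K, each written with vertices in increasing order, are:

  0-simplices (10): a, b, c, d, e, f, g, h, i, j
  1-simplices (30): ab, ae, af, ah, ai, aj, bc, bd, be, bg, bi, bj, cd, cg, ci, de, dg, dh, di, dj, ef, eg, eh, fg, fh, fi, fj, gj, hi, hj
  2-simplices (20): abe, abi, aeh, afi, afj, ahj, bcg, bci, bde, bdj, bgj, cdg, cdi, deg, dhi, dhj, efg, efh, fgj, fhi

so the chain groups are C_0 ≅ Z^10, C_1 ≅ Z^30, C_2 ≅ Z^20.

Boundary ∂_1: C_1 → C_0 maps an edge to its endpoints' difference, ∂[p,q] = q − p. For instance
  ∂fg = g − f.
The 10×30 boundary matrix has rank 9 and Smith normal form diag(1,1,1,1,1,1,1,1,1).

The boundary map ∂_2: C_2 → C_1 acts by ∂[p,q,r] = [q,r] − [p,r] + [p,q]. For instance
  ∂bdj = dj − bj + bd,
  ∂dhi = hi − di + dh.
As a 30×20 matrix over Z this has rank 20, with invariant factors (1,1,1,1,1,1,1,1,1,1,1,1,1,1,1,1,1,1,1,2).

From H_k ≅ ker(∂_k) / im(∂_{k+1}) we obtain:

  H_0: rank C_0 − rank ∂_1 = 10 − 9 = 1, and the invariant factors of ∂_1 are all 1, so H_0 ≅ Z.
  H_1: rank ker ∂_1 − rank ∂_2 = (30 − 9) − 20 = 1, and ∂_2 has invariant factor 2 > 1, so H_1 ≅ Z ⊕ Z_2.
  H_2: rank ker ∂_2 − rank ∂_3 = (20 − 20) − 0 = 0, and there is no ∂_3, so H_2 ≅ 0.

(K is a triangulation of the Klein bottle.)

H_0 = Z,  H_1 = Z ⊕ Z_2,  H_2 = 0.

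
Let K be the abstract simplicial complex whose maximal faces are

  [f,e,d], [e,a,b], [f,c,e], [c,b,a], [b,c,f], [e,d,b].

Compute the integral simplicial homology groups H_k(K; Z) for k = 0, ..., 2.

H_0 ≅ Z,  H_1 ≅ Z,  H_2 = 0.

Take the total order a < b < c < d < e < f on the vertex set. Then K (dimension 2) consists of the simplices:

  0-simplices (6): a, b, c, d, e, f
  1-simplices (12): ab, ac, ae, bc, bd, be, bf, ce, cf, de, df, ef
  2-simplices (6): abc, abe, bcf, bde, cef, def

Hence C_0 ≅ Z^6, C_1 ≅ Z^12, C_2 ≅ Z^6.

Boundary ∂_1: C_1 → C_0 is given by ∂[p,q] = [q] − [p].
This gives a 6×12 integer matrix of rank 5; reducing to Smith normal form yields diagonal entries (1,1,1,1,1).

Boundary ∂_2: C_2 → C_1 acts by ∂[p,q,r] = [q,r] − [p,r] + [p,q]. For instance
  ∂bde = de − be + bd,
  ∂abe = be − ae + ab.
The 12×6 boundary matrix has rank 6 and Smith normal form diag(1,1,1,1,1,1).

From H_k ≅ ker(∂_k) / im(∂_{k+1}) we obtain:

  H_0: rank C_0 − rank ∂_1 = 6 − 5 = 1, and the invariant factors of ∂_1 are all 1, so H_0 ≅ Z.
  H_1: rank ker ∂_1 − rank ∂_2 = (12 − 5) − 6 = 1, and the invariant factors of ∂_2 are all 1, so H_1 ≅ Z.
  H_2: rank ker ∂_2 − rank ∂_3 = (6 − 6) − 0 = 0, and there is no ∂_3, so H_2 ≅ 0.

(K is a triangulation of the cylinder S^1 x I.)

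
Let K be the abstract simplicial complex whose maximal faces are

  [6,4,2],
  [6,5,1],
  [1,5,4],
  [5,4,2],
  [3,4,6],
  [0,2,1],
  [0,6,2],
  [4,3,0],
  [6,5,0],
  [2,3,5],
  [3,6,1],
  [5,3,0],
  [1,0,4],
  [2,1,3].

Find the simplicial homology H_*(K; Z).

H_0 = Z,  H_1 = Z^2,  H_2 = Z.

We work with the vertex ordering 0 < 1 < 2 < 3 < 4 < 5 < 6. The simplices of K, each written with vertices in increasing order, are:

  0-simplices (7): [0], [1], [2], [3], [4], [5], [6]
  1-simplices (21): [0,1], [0,2], [0,3], [0,4], [0,5], [0,6], [1,2], [1,3], [1,4], [1,5], [1,6], [2,3], [2,4], [2,5], [2,6], [3,4], [3,5], [3,6], [4,5], [4,6], [5,6]
  2-simplices (14): [0,1,2], [0,1,4], [0,2,6], [0,3,4], [0,3,5], [0,5,6], [1,2,3], [1,3,6], [1,4,5], [1,5,6], [2,3,5], [2,4,5], [2,4,6], [3,4,6]

Hence C_0 ≅ Z^7, C_1 ≅ Z^21, C_2 ≅ Z^14.

∂_1: C_1 → C_0 sends each edge [p,q] (with p < q) to q − p. For instance
  ∂[1,5] = [5] − [1].
The 7×21 boundary matrix has rank 6 and Smith normal form diag(1,1,1,1,1,1).

∂_2: C_2 → C_1 maps a triangle to the signed sum of its edges. For instance
  ∂[2,4,5] = [4,5] − [2,5] + [2,4],
  ∂[0,3,5] = [3,5] − [0,5] + [0,3].
As a 21×14 matrix over Z this has rank 13, with invariant factors (1,1,1,1,1,1,1,1,1,1,1,1,1).

Computing H_k = (kernel of ∂_k) / (image of ∂_{k+1}):

  H_0: rank C_0 − rank ∂_1 = 7 − 6 = 1, and the invariant factors of ∂_1 are all 1, so H_0 = Z.
  H_1: rank ker ∂_1 − rank ∂_2 = (21 − 6) − 13 = 2, and the invariant factors of ∂_2 are all 1, so H_1 = Z^2.
  H_2: rank ker ∂_2 − rank ∂_3 = (14 − 13) − 0 = 1, and there is no ∂_3, so H_2 = Z.

As a check, the Euler characteristic is 7 − 21 + 14 = 0, which agrees with 1 − 2 + 1 = 0.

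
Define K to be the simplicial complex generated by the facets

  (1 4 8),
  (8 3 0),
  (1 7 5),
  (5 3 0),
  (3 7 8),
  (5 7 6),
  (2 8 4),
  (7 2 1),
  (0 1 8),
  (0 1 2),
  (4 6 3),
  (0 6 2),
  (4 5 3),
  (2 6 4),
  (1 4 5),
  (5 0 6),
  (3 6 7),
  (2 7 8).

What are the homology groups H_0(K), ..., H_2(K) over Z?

H_0 = Z,  H_1 = Z ⊕ Z/2,  H_2 = 0.

We work with the vertex ordering 0 < 1 < 2 < 3 < 4 < 5 < 6 < 7 < 8. The simplices of K, each written with vertices in increasing order, are:

  0-simplices (9): [0], [1], [2], [3], [4], [5], [6], [7], [8]
  1-simplices (27): (27 of them)
  2-simplices (18): [0,1,2], [0,1,8], [0,2,6], [0,3,5], [0,3,8], [0,5,6], [1,2,7], [1,4,5], [1,4,8], [1,5,7], [2,4,6], [2,4,8], [2,7,8], [3,4,5], [3,4,6], [3,6,7], [3,7,8], [5,6,7]

giving chain groups C_0 ≅ Z^9, C_1 ≅ Z^27, C_2 ≅ Z^18.

Boundary ∂_1: C_1 → C_0 is given by ∂[p,q] = [q] − [p]. For instance
  ∂[0,6] = [6] − [0].
As a 9×27 matrix over Z this has rank 8, with invariant factors (1,1,1,1,1,1,1,1).

Boundary ∂_2: C_2 → C_1 acts by ∂[p,q,r] = [q,r] − [p,r] + [p,q]. For instance
  ∂[0,3,8] = [3,8] − [0,8] + [0,3],
  ∂[2,4,6] = [4,6] − [2,6] + [2,4].
As a 27×18 matrix over Z this has rank 18, with invariant factors (1,1,1,1,1,1,1,1,1,1,1,1,1,1,1,1,1,2).

Computing H_k = (kernel of ∂_k) / (image of ∂_{k+1}):

  H_0: rank C_0 − rank ∂_1 = 9 − 8 = 1, and the invariant factors of ∂_1 are all 1, so H_0 ≅ Z.
  H_1: rank ker ∂_1 − rank ∂_2 = (27 − 8) − 18 = 1, and ∂_2 has invariant factor 2 > 1, so H_1 ≅ Z ⊕ Z/2.
  H_2: rank ker ∂_2 − rank ∂_3 = (18 − 18) − 0 = 0, and there is no ∂_3, so H_2 ≅ 0.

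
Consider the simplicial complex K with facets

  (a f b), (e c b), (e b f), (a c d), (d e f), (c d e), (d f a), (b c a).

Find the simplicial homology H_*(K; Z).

Fix the vertex order a < b < c < d < e < f and write every simplex with vertices in increasing order. Then dim K = 2 and the simplices of K are:

  0-simplices (6): a, b, c, d, e, f
  1-simplices (12): ab, ac, ad, af, bc, be, bf, cd, ce, de, df, ef
  2-simplices (8): abc, abf, acd, adf, bce, bef, cde, def

giving chain groups C_0 ≅ Z^6, C_1 ≅ Z^12, C_2 ≅ Z^8.

Boundary ∂_1: C_1 → C_0 maps an edge to its endpoints' difference, ∂[p,q] = q − p.
The resulting 6×12 matrix has rank 5, and its Smith normal form has invariant factors (1,1,1,1,1).

Boundary ∂_2: C_2 → C_1 maps a triangle to the signed sum of its edges. For instance
  ∂def = ef − df + de,
  ∂bef = ef − bf + be.
The resulting 12×8 matrix has rank 7, and its Smith normal form has invariant factors (1,1,1,1,1,1,1).

From H_k ≅ ker(∂_k) / im(∂_{k+1}) we obtain:

  H_0: rank C_0 − rank ∂_1 = 6 − 5 = 1, and the invariant factors of ∂_1 are all 1, so H_0 ≅ Z.
  H_1: rank ker ∂_1 − rank ∂_2 = (12 − 5) − 7 = 0, and the invariant factors of ∂_2 are all 1, so H_1 ≅ 0.
  H_2: rank ker ∂_2 − rank ∂_3 = (8 − 7) − 0 = 1, and there is no ∂_3, so H_2 ≅ Z.

As a check, the Euler characteristic is 6 − 12 + 8 = 2, which agrees with 1 − 0 + 1 = 2.

H_0 ≅ Z,  H_1 = 0,  H_2 ≅ Z.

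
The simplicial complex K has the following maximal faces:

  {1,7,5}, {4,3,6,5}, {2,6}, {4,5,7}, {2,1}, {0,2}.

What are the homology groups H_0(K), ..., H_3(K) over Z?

We work with the vertex ordering 0 < 1 < 2 < 3 < 4 < 5 < 6 < 7. The simplices of K, each written with vertices in increasing order, are:

  0-simplices (8): [0], [1], [2], [3], [4], [5], [6], [7]
  1-simplices (13): [0,2], [1,2], [1,5], [1,7], [2,6], [3,4], [3,5], [3,6], [4,5], [4,6], [4,7], [5,6], [5,7]
  2-simplices (6): [1,5,7], [3,4,5], [3,4,6], [3,5,6], [4,5,6], [4,5,7]
  3-simplices (1): [3,4,5,6]

giving chain groups C_0 ≅ Z^8, C_1 ≅ Z^13, C_2 ≅ Z^6, C_3 ≅ Z^1.

∂_1: C_1 → C_0 maps an edge to its endpoints' difference, ∂[p,q] = q − p. For instance
  ∂[3,6] = [6] − [3].
The 8×13 boundary matrix has rank 7 and Smith normal form diag(1,1,1,1,1,1,1).

Boundary ∂_2: C_2 → C_1 maps a triangle to the signed sum of its edges. For instance
  ∂[3,4,6] = [4,6] − [3,6] + [3,4],
  ∂[1,5,7] = [5,7] − [1,7] + [1,5].
The 13×6 boundary matrix has rank 5 and Smith normal form diag(1,1,1,1,1).

∂_3: C_3 → C_2 sends each 3-simplex σ to the alternating sum Σ_i (−1)^i (σ with its i-th vertex removed). For instance
  ∂[3,4,5,6] = [4,5,6] − [3,5,6] + [3,4,6] − [3,4,5].
The resulting 6×1 matrix has rank 1, and its Smith normal form has invariant factors (1).

Computing H_k = (kernel of ∂_k) / (image of ∂_{k+1}):

  H_0: rank C_0 − rank ∂_1 = 8 − 7 = 1, and the invariant factors of ∂_1 are all 1, so H_0 = Z.
  H_1: rank ker ∂_1 − rank ∂_2 = (13 − 7) − 5 = 1, and the invariant factors of ∂_2 are all 1, so H_1 = Z.
  H_2: rank ker ∂_2 − rank ∂_3 = (6 − 5) − 1 = 0, and the invariant factors of ∂_3 are all 1, so H_2 = 0.
  H_3: rank ker ∂_3 − rank ∂_4 = (1 − 1) − 0 = 0, and there is no ∂_4, so H_3 = 0.

H_0 ≅ Z,  H_1 ≅ Z,  H_2 = 0,  H_3 = 0.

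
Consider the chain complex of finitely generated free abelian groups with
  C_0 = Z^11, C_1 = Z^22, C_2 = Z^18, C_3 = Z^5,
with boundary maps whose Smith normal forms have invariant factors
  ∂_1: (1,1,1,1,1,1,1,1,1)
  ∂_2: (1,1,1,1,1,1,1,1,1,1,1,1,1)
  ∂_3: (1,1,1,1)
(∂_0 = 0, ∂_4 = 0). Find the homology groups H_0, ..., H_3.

H_0 ≅ Z^2,  H_1 = 0,  H_2 ≅ Z,  H_3 ≅ Z.

H_0: b_0 = 11 − 0 − 9 = 2; torsion from ∂_1 factors > 1: none. So H_0 ≅ Z^2.
H_1: b_1 = 22 − 9 − 13 = 0; torsion from ∂_2 factors > 1: none. So H_1 ≅ 0.
H_2: b_2 = 18 − 13 − 4 = 1; torsion from ∂_3 factors > 1: none. So H_2 ≅ Z.
H_3: b_3 = 5 − 4 − 0 = 1; torsion from ∂_4 factors > 1: none. So H_3 ≅ Z.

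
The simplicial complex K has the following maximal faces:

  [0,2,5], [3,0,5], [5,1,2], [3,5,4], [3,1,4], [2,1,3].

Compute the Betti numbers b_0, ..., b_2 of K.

b_0 = 1, b_1 = 1, b_2 = 0.

Fix the vertex order 0 < 1 < 2 < 3 < 4 < 5 and write every simplex with vertices in increasing order. Then dim K = 2 and the simplices of K are:

  0-simplices (6): [0], [1], [2], [3], [4], [5]
  1-simplices (12): [0,2], [0,3], [0,5], [1,2], [1,3], [1,4], [1,5], [2,3], [2,5], [3,4], [3,5], [4,5]
  2-simplices (6): [0,2,5], [0,3,5], [1,2,3], [1,2,5], [1,3,4], [3,4,5]

so the chain groups are C_0 ≅ Z^6, C_1 ≅ Z^12, C_2 ≅ Z^6.

The boundary map ∂_1: C_1 → C_0 is given by ∂[p,q] = [q] − [p]. For instance
  ∂[2,5] = [5] − [2].
This gives a 6×12 integer matrix of rank 5; reducing to Smith normal form yields diagonal entries (1,1,1,1,1).

The boundary map ∂_2: C_2 → C_1 sends each 2-simplex [p,q,r] to [q,r] − [p,r] + [p,q]. For instance
  ∂[1,2,5] = [2,5] − [1,5] + [1,2],
  ∂[0,2,5] = [2,5] − [0,5] + [0,2].
This gives a 12×6 integer matrix of rank 6; reducing to Smith normal form yields diagonal entries (1,1,1,1,1,1).

From H_k ≅ ker(∂_k) / im(∂_{k+1}) we obtain:

  H_0: rank C_0 − rank ∂_1 = 6 − 5 = 1, and the invariant factors of ∂_1 are all 1, so H_0 = Z.
  H_1: rank ker ∂_1 − rank ∂_2 = (12 − 5) − 6 = 1, and the invariant factors of ∂_2 are all 1, so H_1 = Z.
  H_2: rank ker ∂_2 − rank ∂_3 = (6 − 6) − 0 = 0, and there is no ∂_3, so H_2 = 0.

Hence the Betti numbers are b_0 = 1, b_1 = 1, b_2 = 0.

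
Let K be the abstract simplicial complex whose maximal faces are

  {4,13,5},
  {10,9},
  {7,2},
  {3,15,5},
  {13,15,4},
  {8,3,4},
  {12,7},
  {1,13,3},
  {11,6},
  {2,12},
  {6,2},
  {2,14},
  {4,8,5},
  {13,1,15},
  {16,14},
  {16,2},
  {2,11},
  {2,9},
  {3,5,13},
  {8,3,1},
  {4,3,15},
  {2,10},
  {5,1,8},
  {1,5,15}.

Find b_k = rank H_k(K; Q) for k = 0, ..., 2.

b_0 = 2, b_1 = 4, b_2 = 0.

We work with the vertex ordering 1 < 2 < 3 < 4 < 5 < 6 < 7 < 8 < 9 < 10 < 11 < 12 < 13 < 14 < 15 < 16. The simplices of K, each written with vertices in increasing order, are:

  0-simplices (16): [1], [2], [3], [4], [5], [6], [7], [8], [9], [10], [11], [12], [13], [14], [15], [16]
  1-simplices (30): (30 of them)
  2-simplices (12): [1,3,8], [1,3,13], [1,5,8], [1,5,15], [1,13,15], [3,4,8], [3,4,15], [3,5,13], [3,5,15], [4,5,8], [4,5,13], [4,13,15]

giving chain groups C_0 ≅ Z^16, C_1 ≅ Z^30, C_2 ≅ Z^12.

The boundary map ∂_1: C_1 → C_0 maps an edge to its endpoints' difference, ∂[p,q] = q − p.
The resulting 16×30 matrix has rank 14, and its Smith normal form has invariant factors (1,1,1,1,1,1,1,1,1,1,1,1,1,1).

Boundary ∂_2: C_2 → C_1 sends each 2-simplex [p,q,r] to [q,r] − [p,r] + [p,q]. For instance
  ∂[1,13,15] = [13,15] − [1,15] + [1,13],
  ∂[3,5,13] = [5,13] − [3,13] + [3,5].
This gives a 30×12 integer matrix of rank 12; reducing to Smith normal form yields diagonal entries (1,1,1,1,1,1,1,1,1,1,1,2).

From H_k ≅ ker(∂_k) / im(∂_{k+1}) we obtain:

  H_0: rank C_0 − rank ∂_1 = 16 − 14 = 2, and the invariant factors of ∂_1 are all 1, so H_0 = Z^2.
  H_1: rank ker ∂_1 − rank ∂_2 = (30 − 14) − 12 = 4, and ∂_2 has invariant factor 2 > 1, so H_1 = Z^4 ⊕ Z/2.
  H_2: rank ker ∂_2 − rank ∂_3 = (12 − 12) − 0 = 0, and there is no ∂_3, so H_2 = 0.

As a check, the Euler characteristic is 16 − 30 + 12 = -2, which agrees with 2 − 4 + 0 = -2.

Hence the Betti numbers are b_0 = 2, b_1 = 4, b_2 = 0.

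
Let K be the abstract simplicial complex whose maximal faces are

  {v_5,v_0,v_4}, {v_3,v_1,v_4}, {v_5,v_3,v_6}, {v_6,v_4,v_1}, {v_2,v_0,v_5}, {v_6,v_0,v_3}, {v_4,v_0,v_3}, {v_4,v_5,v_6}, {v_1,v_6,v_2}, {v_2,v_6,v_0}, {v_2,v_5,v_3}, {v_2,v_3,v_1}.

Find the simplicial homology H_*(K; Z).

H_0 ≅ Z,  H_1 ≅ Z/2Z,  H_2 = 0.

Take the total order v_0 < v_1 < v_2 < v_3 < v_4 < v_5 < v_6 on the vertex set. Then K (dimension 2) consists of the simplices:

  0-simplices (7): [v_0], [v_1], [v_2], [v_3], [v_4], [v_5], [v_6]
  1-simplices (18): (18 of them)
  2-simplices (12): (12 of them)

so the chain groups are C_0 ≅ Z^7, C_1 ≅ Z^18, C_2 ≅ Z^12.

Boundary ∂_1: C_1 → C_0 sends each edge [p,q] (with p < q) to q − p. For instance
  ∂[v_0,v_2] = [v_2] − [v_0].
This gives a 7×18 integer matrix of rank 6; reducing to Smith normal form yields diagonal entries (1,1,1,1,1,1).

The boundary map ∂_2: C_2 → C_1 acts by ∂[p,q,r] = [q,r] − [p,r] + [p,q]. For instance
  ∂[v_2,v_3,v_5] = [v_3,v_5] − [v_2,v_5] + [v_2,v_3],
  ∂[v_3,v_5,v_6] = [v_5,v_6] − [v_3,v_6] + [v_3,v_5].
As a 18×12 matrix over Z this has rank 12, with invariant factors (1,1,1,1,1,1,1,1,1,1,1,2).

Reading off H_k = ker ∂_k / im ∂_{k+1}:

  H_0: rank C_0 − rank ∂_1 = 7 − 6 = 1, and the invariant factors of ∂_1 are all 1, so H_0 = Z.
  H_1: rank ker ∂_1 − rank ∂_2 = (18 − 6) − 12 = 0, and ∂_2 has invariant factor 2 > 1, so H_1 = Z/2Z.
  H_2: rank ker ∂_2 − rank ∂_3 = (12 − 12) − 0 = 0, and there is no ∂_3, so H_2 = 0.

As a check, the Euler characteristic is 7 − 18 + 12 = 1, which agrees with 1 − 0 + 0 = 1.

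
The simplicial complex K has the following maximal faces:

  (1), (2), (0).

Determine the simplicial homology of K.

H_0 = Z^3.

Fix the vertex order 0 < 1 < 2 and write every simplex with vertices in increasing order. Then dim K = 0 and the simplices of K are:

  0-simplices (3): [0], [1], [2]

Hence C_0 ≅ Z^3.

From H_k ≅ ker(∂_k) / im(∂_{k+1}) we obtain:

  H_0: rank C_0 − rank ∂_1 = 3 − 0 = 3, and there is no ∂_1, so H_0 ≅ Z^3.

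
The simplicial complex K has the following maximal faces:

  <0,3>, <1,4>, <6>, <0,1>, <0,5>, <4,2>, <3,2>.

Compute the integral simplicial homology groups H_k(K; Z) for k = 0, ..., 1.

We work with the vertex ordering 0 < 1 < 2 < 3 < 4 < 5 < 6. The simplices of K, each written with vertices in increasing order, are:

  0-simplices (7): [0], [1], [2], [3], [4], [5], [6]
  1-simplices (6): [0,1], [0,3], [0,5], [1,4], [2,3], [2,4]

giving chain groups C_0 ≅ Z^7, C_1 ≅ Z^6.

Boundary ∂_1: C_1 → C_0 is given by ∂[p,q] = [q] − [p]. For instance
  ∂[1,4] = [4] − [1].
The resulting 7×6 matrix has rank 5, and its Smith normal form has invariant factors (1,1,1,1,1).

Now H_k = ker ∂_k / im ∂_{k+1}, so:

  H_0: rank C_0 − rank ∂_1 = 7 − 5 = 2, and the invariant factors of ∂_1 are all 1, so H_0 = Z^2.
  H_1: rank ker ∂_1 − rank ∂_2 = (6 − 5) − 0 = 1, and there is no ∂_2, so H_1 = Z.

H_0 = Z^2,  H_1 = Z.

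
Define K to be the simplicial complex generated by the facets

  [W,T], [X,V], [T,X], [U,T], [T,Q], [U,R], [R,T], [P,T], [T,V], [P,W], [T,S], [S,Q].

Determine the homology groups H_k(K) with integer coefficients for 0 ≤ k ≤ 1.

Order the vertices as P < Q < R < S < T < U < V < W < X. Listing each simplex with vertices in this order, K has dimension 1 with simplices:

  0-simplices (9): P, Q, R, S, T, U, V, W, X
  1-simplices (12): PT, PW, QS, QT, RT, RU, ST, TU, TV, TW, TX, VX

Hence C_0 ≅ Z^9, C_1 ≅ Z^12.

∂_1: C_1 → C_0 sends each edge [p,q] (with p < q) to q − p. For instance
  ∂TX = X − T.
The resulting 9×12 matrix has rank 8, and its Smith normal form has invariant factors (1,1,1,1,1,1,1,1).

Computing H_k = (kernel of ∂_k) / (image of ∂_{k+1}):

  H_0: rank C_0 − rank ∂_1 = 9 − 8 = 1, and the invariant factors of ∂_1 are all 1, so H_0 = Z.
  H_1: rank ker ∂_1 − rank ∂_2 = (12 − 8) − 0 = 4, and there is no ∂_2, so H_1 = Z^4.

As a check, the Euler characteristic is 9 − 12 = -3, which agrees with 1 − 4 = -3.

H_0 ≅ Z,  H_1 ≅ Z^4.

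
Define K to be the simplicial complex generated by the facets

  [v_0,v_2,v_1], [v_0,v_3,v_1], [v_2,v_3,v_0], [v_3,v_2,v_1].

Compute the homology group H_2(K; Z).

H_2 ≅ Z.

Order the vertices as v_0 < v_1 < v_2 < v_3. Listing each simplex with vertices in this order, K has dimension 2 with simplices:

  0-simplices (4): [v_0], [v_1], [v_2], [v_3]
  1-simplices (6): [v_0,v_1], [v_0,v_2], [v_0,v_3], [v_1,v_2], [v_1,v_3], [v_2,v_3]
  2-simplices (4): [v_0,v_1,v_2], [v_0,v_1,v_3], [v_0,v_2,v_3], [v_1,v_2,v_3]

Hence C_0 ≅ Z^4, C_1 ≅ Z^6, C_2 ≅ Z^4.

∂_1: C_1 → C_0 sends each edge [p,q] (with p < q) to q − p. For instance
  ∂[v_2,v_3] = [v_3] − [v_2].
As a 4×6 matrix over Z this has rank 3, with invariant factors (1,1,1).

The boundary map ∂_2: C_2 → C_1 maps a triangle to the signed sum of its edges. For instance
  ∂[v_1,v_2,v_3] = [v_2,v_3] − [v_1,v_3] + [v_1,v_2],
  ∂[v_0,v_2,v_3] = [v_2,v_3] − [v_0,v_3] + [v_0,v_2].
This gives a 6×4 integer matrix of rank 3; reducing to Smith normal form yields diagonal entries (1,1,1).

Now H_k = ker ∂_k / im ∂_{k+1}, so:

  H_2: rank ker ∂_2 − rank ∂_3 = (4 − 3) − 0 = 1, and there is no ∂_3, so H_2 ≅ Z.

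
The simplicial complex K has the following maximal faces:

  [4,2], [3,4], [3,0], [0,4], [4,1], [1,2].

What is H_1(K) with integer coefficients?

H_1 = Z^2.

Take the total order 0 < 1 < 2 < 3 < 4 on the vertex set. Then K (dimension 1) consists of the simplices:

  0-simplices (5): [0], [1], [2], [3], [4]
  1-simplices (6): [0,3], [0,4], [1,2], [1,4], [2,4], [3,4]

giving chain groups C_0 ≅ Z^5, C_1 ≅ Z^6.

∂_1: C_1 → C_0 is given by ∂[p,q] = [q] − [p]. For instance
  ∂[1,4] = [4] − [1].
This gives a 5×6 integer matrix of rank 4; reducing to Smith normal form yields diagonal entries (1,1,1,1).

Computing H_k = (kernel of ∂_k) / (image of ∂_{k+1}):

  H_1: rank ker ∂_1 − rank ∂_2 = (6 − 4) − 0 = 2, and there is no ∂_2, so H_1 = Z^2.

(K is a triangulation of a wedge of 2 circles.)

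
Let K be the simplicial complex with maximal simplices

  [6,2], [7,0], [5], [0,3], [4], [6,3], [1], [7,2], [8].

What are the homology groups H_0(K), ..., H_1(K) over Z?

H_0 ≅ Z^5,  H_1 ≅ Z.

Take the total order 0 < 1 < 2 < 3 < 4 < 5 < 6 < 7 < 8 on the vertex set. Then K (dimension 1) consists of the simplices:

  0-simplices (9): [0], [1], [2], [3], [4], [5], [6], [7], [8]
  1-simplices (5): [0,3], [0,7], [2,6], [2,7], [3,6]

Hence C_0 ≅ Z^9, C_1 ≅ Z^5.

Boundary ∂_1: C_1 → C_0 is given by ∂[p,q] = [q] − [p]. For instance
  ∂[2,6] = [6] − [2].
The 9×5 boundary matrix has rank 4 and Smith normal form diag(1,1,1,1).

Now H_k = ker ∂_k / im ∂_{k+1}, so:

  H_0: rank C_0 − rank ∂_1 = 9 − 4 = 5, and the invariant factors of ∂_1 are all 1, so H_0 ≅ Z^5.
  H_1: rank ker ∂_1 − rank ∂_2 = (5 − 4) − 0 = 1, and there is no ∂_2, so H_1 ≅ Z.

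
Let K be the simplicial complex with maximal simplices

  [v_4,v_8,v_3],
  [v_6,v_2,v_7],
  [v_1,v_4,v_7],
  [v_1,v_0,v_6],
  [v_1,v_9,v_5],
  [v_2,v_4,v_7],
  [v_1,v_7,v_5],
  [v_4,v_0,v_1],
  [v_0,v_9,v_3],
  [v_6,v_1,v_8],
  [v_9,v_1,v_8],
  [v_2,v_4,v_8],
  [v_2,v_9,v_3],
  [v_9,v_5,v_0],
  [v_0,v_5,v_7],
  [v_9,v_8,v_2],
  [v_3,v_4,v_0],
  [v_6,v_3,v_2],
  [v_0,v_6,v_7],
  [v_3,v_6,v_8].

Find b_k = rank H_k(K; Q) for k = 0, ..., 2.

b_0 = 1, b_1 = 1, b_2 = 0.

Order the vertices as v_0 < v_1 < v_2 < v_3 < v_4 < v_5 < v_6 < v_7 < v_8 < v_9. Listing each simplex with vertices in this order, K has dimension 2 with simplices:

  0-simplices (10): [v_0], [v_1], [v_2], [v_3], [v_4], [v_5], [v_6], [v_7], [v_8], [v_9]
  1-simplices (30): (30 of them)
  2-simplices (20): (20 of them)

Hence C_0 ≅ Z^10, C_1 ≅ Z^30, C_2 ≅ Z^20.

The boundary map ∂_1: C_1 → C_0 is given by ∂[p,q] = [q] − [p].
The 10×30 boundary matrix has rank 9 and Smith normal form diag(1,1,1,1,1,1,1,1,1).

The boundary map ∂_2: C_2 → C_1 acts by ∂[p,q,r] = [q,r] − [p,r] + [p,q]. For instance
  ∂[v_0,v_5,v_7] = [v_5,v_7] − [v_0,v_7] + [v_0,v_5],
  ∂[v_0,v_6,v_7] = [v_6,v_7] − [v_0,v_7] + [v_0,v_6].
As a 30×20 matrix over Z this has rank 20, with invariant factors (1,1,1,1,1,1,1,1,1,1,1,1,1,1,1,1,1,1,1,2).

Reading off H_k = ker ∂_k / im ∂_{k+1}:

  H_0: rank C_0 − rank ∂_1 = 10 − 9 = 1, and the invariant factors of ∂_1 are all 1, so H_0 ≅ Z.
  H_1: rank ker ∂_1 − rank ∂_2 = (30 − 9) − 20 = 1, and ∂_2 has invariant factor 2 > 1, so H_1 ≅ Z ⊕ Z_2.
  H_2: rank ker ∂_2 − rank ∂_3 = (20 − 20) − 0 = 0, and there is no ∂_3, so H_2 ≅ 0.

As a check, the Euler characteristic is 10 − 30 + 20 = 0, which agrees with 1 − 1 + 0 = 0.
(K is a triangulation of the Klein bottle.)

Hence the Betti numbers are b_0 = 1, b_1 = 1, b_2 = 0.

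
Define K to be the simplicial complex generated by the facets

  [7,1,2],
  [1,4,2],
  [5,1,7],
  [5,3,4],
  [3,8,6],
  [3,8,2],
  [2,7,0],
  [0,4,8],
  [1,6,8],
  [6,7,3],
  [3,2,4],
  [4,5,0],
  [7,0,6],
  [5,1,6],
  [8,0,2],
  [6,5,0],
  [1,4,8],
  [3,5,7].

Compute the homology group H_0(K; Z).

H_0 = Z.

Take the total order 0 < 1 < 2 < 3 < 4 < 5 < 6 < 7 < 8 on the vertex set. Then K (dimension 2) consists of the simplices:

  0-simplices (9): [0], [1], [2], [3], [4], [5], [6], [7], [8]
  1-simplices (27): (27 of them)
  2-simplices (18): [0,2,7], [0,2,8], [0,4,5], [0,4,8], [0,5,6], [0,6,7], [1,2,4], [1,2,7], [1,4,8], [1,5,6], [1,5,7], [1,6,8], [2,3,4], [2,3,8], [3,4,5], [3,5,7], [3,6,7], [3,6,8]

Hence C_0 ≅ Z^9, C_1 ≅ Z^27, C_2 ≅ Z^18.

∂_1: C_1 → C_0 maps an edge to its endpoints' difference, ∂[p,q] = q − p.
This gives a 9×27 integer matrix of rank 8; reducing to Smith normal form yields diagonal entries (1,1,1,1,1,1,1,1).

Boundary ∂_2: C_2 → C_1 acts by ∂[p,q,r] = [q,r] − [p,r] + [p,q]. For instance
  ∂[1,2,4] = [2,4] − [1,4] + [1,2],
  ∂[0,5,6] = [5,6] − [0,6] + [0,5].
The resulting 27×18 matrix has rank 18, and its Smith normal form has invariant factors (1,1,1,1,1,1,1,1,1,1,1,1,1,1,1,1,1,2).

Reading off H_k = ker ∂_k / im ∂_{k+1}:

  H_0: rank C_0 − rank ∂_1 = 9 − 8 = 1, and the invariant factors of ∂_1 are all 1, so H_0 ≅ Z.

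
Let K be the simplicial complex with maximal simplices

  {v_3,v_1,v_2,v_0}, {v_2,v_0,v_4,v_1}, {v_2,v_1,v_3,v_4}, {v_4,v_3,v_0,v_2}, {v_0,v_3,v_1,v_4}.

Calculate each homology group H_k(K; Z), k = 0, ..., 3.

K has 5 vertices, 10 edges, 10 triangles, 5 3-simplices.
rank ∂_0 = 0, rank ∂_1 = 4 ⇒ b_0 = 5 − 0 − 4 = 1; all invariant factors of ∂_1 are 1 so no torsion. So H_0 ≅ Z.
rank ∂_1 = 4, rank ∂_2 = 6 ⇒ b_1 = 10 − 4 − 6 = 0; all invariant factors of ∂_2 are 1 so no torsion. So H_1 ≅ 0.
rank ∂_2 = 6, rank ∂_3 = 4 ⇒ b_2 = 10 − 6 − 4 = 0; all invariant factors of ∂_3 are 1 so no torsion. So H_2 ≅ 0.
rank ∂_3 = 4, rank ∂_4 = 0 ⇒ b_3 = 5 − 4 − 0 = 1. So H_3 ≅ Z.

H_0 = Z,  H_1 = 0,  H_2 = 0,  H_3 = Z.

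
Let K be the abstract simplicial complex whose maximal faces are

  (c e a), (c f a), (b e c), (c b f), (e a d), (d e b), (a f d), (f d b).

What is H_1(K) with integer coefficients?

H_1 = 0.

Take the total order a < b < c < d < e < f on the vertex set. Then K (dimension 2) consists of the simplices:

  0-simplices (6): a, b, c, d, e, f
  1-simplices (12): ac, ad, ae, af, bc, bd, be, bf, ce, cf, de, df
  2-simplices (8): ace, acf, ade, adf, bce, bcf, bde, bdf

giving chain groups C_0 ≅ Z^6, C_1 ≅ Z^12, C_2 ≅ Z^8.

Boundary ∂_1: C_1 → C_0 sends each edge [p,q] (with p < q) to q − p. For instance
  ∂ce = e − c.
The 6×12 boundary matrix has rank 5 and Smith normal form diag(1,1,1,1,1).

∂_2: C_2 → C_1 sends each 2-simplex [p,q,r] to [q,r] − [p,r] + [p,q]. For instance
  ∂adf = df − af + ad,
  ∂ade = de − ae + ad.
As a 12×8 matrix over Z this has rank 7, with invariant factors (1,1,1,1,1,1,1).

Reading off H_k = ker ∂_k / im ∂_{k+1}:

  H_1: rank ker ∂_1 − rank ∂_2 = (12 − 5) − 7 = 0, and the invariant factors of ∂_2 are all 1, so H_1 ≅ 0.

(K is a triangulation of the 2-sphere S^2.)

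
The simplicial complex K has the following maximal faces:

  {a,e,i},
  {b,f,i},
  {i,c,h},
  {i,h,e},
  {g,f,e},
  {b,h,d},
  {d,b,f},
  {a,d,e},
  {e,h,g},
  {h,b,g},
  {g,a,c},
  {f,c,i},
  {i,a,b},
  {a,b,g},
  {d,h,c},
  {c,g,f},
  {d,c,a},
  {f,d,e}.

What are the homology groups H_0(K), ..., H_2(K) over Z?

H_0 ≅ Z,  H_1 ≅ Z^2,  H_2 ≅ Z.

Order the vertices as a < b < c < d < e < f < g < h < i. Listing each simplex with vertices in this order, K has dimension 2 with simplices:

  0-simplices (9): a, b, c, d, e, f, g, h, i
  1-simplices (27): ab, ac, ad, ae, ag, ai, bd, bf, bg, bh, bi, cd, cf, cg, ch, ci, de, df, dh, ef, eg, eh, ei, fg, fi, gh, hi
  2-simplices (18): abg, abi, acd, acg, ade, aei, bdf, bdh, bfi, bgh, cdh, cfg, cfi, chi, def, efg, egh, ehi

giving chain groups C_0 ≅ Z^9, C_1 ≅ Z^27, C_2 ≅ Z^18.

The boundary map ∂_1: C_1 → C_0 maps an edge to its endpoints' difference, ∂[p,q] = q − p.
As a 9×27 matrix over Z this has rank 8, with invariant factors (1,1,1,1,1,1,1,1).

Boundary ∂_2: C_2 → C_1 sends each 2-simplex [p,q,r] to [q,r] − [p,r] + [p,q]. For instance
  ∂def = ef − df + de,
  ∂cfg = fg − cg + cf.
The 27×18 boundary matrix has rank 17 and Smith normal form diag(1,1,1,1,1,1,1,1,1,1,1,1,1,1,1,1,1).

From H_k ≅ ker(∂_k) / im(∂_{k+1}) we obtain:

  H_0: rank C_0 − rank ∂_1 = 9 − 8 = 1, and the invariant factors of ∂_1 are all 1, so H_0 ≅ Z.
  H_1: rank ker ∂_1 − rank ∂_2 = (27 − 8) − 17 = 2, and the invariant factors of ∂_2 are all 1, so H_1 ≅ Z^2.
  H_2: rank ker ∂_2 − rank ∂_3 = (18 − 17) − 0 = 1, and there is no ∂_3, so H_2 ≅ Z.

(K is a triangulation of the torus T^2.)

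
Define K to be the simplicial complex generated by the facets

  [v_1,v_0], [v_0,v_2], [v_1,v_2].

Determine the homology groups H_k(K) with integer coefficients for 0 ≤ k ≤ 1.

Order the vertices as v_0 < v_1 < v_2. Listing each simplex with vertices in this order, K has dimension 1 with simplices:

  0-simplices (3): [v_0], [v_1], [v_2]
  1-simplices (3): [v_0,v_1], [v_0,v_2], [v_1,v_2]

so the chain groups are C_0 ≅ Z^3, C_1 ≅ Z^3.

∂_1: C_1 → C_0 sends each edge [p,q] (with p < q) to q − p. For instance
  ∂[v_0,v_1] = [v_1] − [v_0].
The 3×3 boundary matrix has rank 2 and Smith normal form diag(1,1).

Computing H_k = (kernel of ∂_k) / (image of ∂_{k+1}):

  H_0: rank C_0 − rank ∂_1 = 3 − 2 = 1, and the invariant factors of ∂_1 are all 1, so H_0 ≅ Z.
  H_1: rank ker ∂_1 − rank ∂_2 = (3 − 2) − 0 = 1, and there is no ∂_2, so H_1 ≅ Z.

As a check, the Euler characteristic is 3 − 3 = 0, which agrees with 1 − 1 = 0.

H_0 = Z,  H_1 = Z.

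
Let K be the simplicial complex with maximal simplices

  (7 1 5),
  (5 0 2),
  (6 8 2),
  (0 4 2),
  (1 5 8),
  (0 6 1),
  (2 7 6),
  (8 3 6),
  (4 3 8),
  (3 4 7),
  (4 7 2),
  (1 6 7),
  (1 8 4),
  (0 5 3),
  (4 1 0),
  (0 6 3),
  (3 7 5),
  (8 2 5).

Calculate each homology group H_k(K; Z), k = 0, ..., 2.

H_0 ≅ Z,  H_1 ≅ Z^2,  H_2 ≅ Z.

Order the vertices as 0 < 1 < 2 < 3 < 4 < 5 < 6 < 7 < 8. Listing each simplex with vertices in this order, K has dimension 2 with simplices:

  0-simplices (9): [0], [1], [2], [3], [4], [5], [6], [7], [8]
  1-simplices (27): (27 of them)
  2-simplices (18): [0,1,4], [0,1,6], [0,2,4], [0,2,5], [0,3,5], [0,3,6], [1,4,8], [1,5,7], [1,5,8], [1,6,7], [2,4,7], [2,5,8], [2,6,7], [2,6,8], [3,4,7], [3,4,8], [3,5,7], [3,6,8]

giving chain groups C_0 ≅ Z^9, C_1 ≅ Z^27, C_2 ≅ Z^18.

Boundary ∂_1: C_1 → C_0 sends each edge [p,q] (with p < q) to q − p.
The resulting 9×27 matrix has rank 8, and its Smith normal form has invariant factors (1,1,1,1,1,1,1,1).

The boundary map ∂_2: C_2 → C_1 acts by ∂[p,q,r] = [q,r] − [p,r] + [p,q]. For instance
  ∂[0,3,6] = [3,6] − [0,6] + [0,3],
  ∂[2,6,8] = [6,8] − [2,8] + [2,6].
As a 27×18 matrix over Z this has rank 17, with invariant factors (1,1,1,1,1,1,1,1,1,1,1,1,1,1,1,1,1).

Reading off H_k = ker ∂_k / im ∂_{k+1}:

  H_0: rank C_0 − rank ∂_1 = 9 − 8 = 1, and the invariant factors of ∂_1 are all 1, so H_0 ≅ Z.
  H_1: rank ker ∂_1 − rank ∂_2 = (27 − 8) − 17 = 2, and the invariant factors of ∂_2 are all 1, so H_1 ≅ Z^2.
  H_2: rank ker ∂_2 − rank ∂_3 = (18 − 17) − 0 = 1, and there is no ∂_3, so H_2 ≅ Z.

(K is a triangulation of the torus T^2.)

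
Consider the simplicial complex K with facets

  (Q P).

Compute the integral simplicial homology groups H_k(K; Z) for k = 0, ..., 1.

Fix the vertex order P < Q and write every simplex with vertices in increasing order. Then dim K = 1 and the simplices of K are:

  0-simplices (2): P, Q
  1-simplices (1): PQ

so the chain groups are C_0 ≅ Z^2, C_1 ≅ Z^1.

∂_1: C_1 → C_0 is given by ∂[p,q] = [q] − [p]. For instance
  ∂PQ = Q − P.
The 2×1 boundary matrix has rank 1 and Smith normal form diag(1).

Now H_k = ker ∂_k / im ∂_{k+1}, so:

  H_0: rank C_0 − rank ∂_1 = 2 − 1 = 1, and the invariant factors of ∂_1 are all 1, so H_0 ≅ Z.
  H_1: rank ker ∂_1 − rank ∂_2 = (1 − 1) − 0 = 0, and there is no ∂_2, so H_1 ≅ 0.

H_0 = Z,  H_1 = 0.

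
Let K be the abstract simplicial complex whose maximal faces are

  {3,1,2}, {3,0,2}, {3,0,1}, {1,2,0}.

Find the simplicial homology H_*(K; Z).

H_0 ≅ Z,  H_1 = 0,  H_2 ≅ Z.

We work with the vertex ordering 0 < 1 < 2 < 3. The simplices of K, each written with vertices in increasing order, are:

  0-simplices (4): [0], [1], [2], [3]
  1-simplices (6): [0,1], [0,2], [0,3], [1,2], [1,3], [2,3]
  2-simplices (4): [0,1,2], [0,1,3], [0,2,3], [1,2,3]

giving chain groups C_0 ≅ Z^4, C_1 ≅ Z^6, C_2 ≅ Z^4.

Boundary ∂_1: C_1 → C_0 sends each edge [p,q] (with p < q) to q − p. For instance
  ∂[2,3] = [3] − [2].
The resulting 4×6 matrix has rank 3, and its Smith normal form has invariant factors (1,1,1).

∂_2: C_2 → C_1 maps a triangle to the signed sum of its edges. For instance
  ∂[0,1,2] = [1,2] − [0,2] + [0,1],
  ∂[0,1,3] = [1,3] − [0,3] + [0,1].
As a 6×4 matrix over Z this has rank 3, with invariant factors (1,1,1).

Now H_k = ker ∂_k / im ∂_{k+1}, so:

  H_0: rank C_0 − rank ∂_1 = 4 − 3 = 1, and the invariant factors of ∂_1 are all 1, so H_0 = Z.
  H_1: rank ker ∂_1 − rank ∂_2 = (6 − 3) − 3 = 0, and the invariant factors of ∂_2 are all 1, so H_1 = 0.
  H_2: rank ker ∂_2 − rank ∂_3 = (4 − 3) − 0 = 1, and there is no ∂_3, so H_2 = Z.

As a check, the Euler characteristic is 4 − 6 + 4 = 2, which agrees with 1 − 0 + 1 = 2.
(K is a triangulation of the 2-sphere S^2.)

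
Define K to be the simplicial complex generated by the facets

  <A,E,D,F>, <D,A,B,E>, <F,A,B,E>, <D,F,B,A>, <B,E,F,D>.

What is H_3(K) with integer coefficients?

K has 5 vertices, 10 edges, 10 triangles, 5 3-simplices.
rank ∂_3 = 4, rank ∂_4 = 0 ⇒ b_3 = 5 − 4 − 0 = 1. So H_3 ≅ Z.

H_3 ≅ Z.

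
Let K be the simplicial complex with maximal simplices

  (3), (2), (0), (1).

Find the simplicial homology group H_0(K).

Order the vertices as 0 < 1 < 2 < 3. Listing each simplex with vertices in this order, K has dimension 0 with simplices:

  0-simplices (4): [0], [1], [2], [3]

so the chain groups are C_0 ≅ Z^4.

Computing H_k = (kernel of ∂_k) / (image of ∂_{k+1}):

  H_0: rank C_0 − rank ∂_1 = 4 − 0 = 4, and there is no ∂_1, so H_0 = Z^4.

(K is a triangulation of a set of 4 points.)

H_0 ≅ Z^4.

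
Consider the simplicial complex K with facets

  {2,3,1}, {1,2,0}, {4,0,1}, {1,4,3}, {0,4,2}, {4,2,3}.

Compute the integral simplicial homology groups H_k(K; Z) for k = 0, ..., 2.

H_0 = Z,  H_1 = 0,  H_2 = Z.

Order the vertices as 0 < 1 < 2 < 3 < 4. Listing each simplex with vertices in this order, K has dimension 2 with simplices:

  0-simplices (5): [0], [1], [2], [3], [4]
  1-simplices (9): [0,1], [0,2], [0,4], [1,2], [1,3], [1,4], [2,3], [2,4], [3,4]
  2-simplices (6): [0,1,2], [0,1,4], [0,2,4], [1,2,3], [1,3,4], [2,3,4]

Hence C_0 ≅ Z^5, C_1 ≅ Z^9, C_2 ≅ Z^6.

∂_1: C_1 → C_0 is given by ∂[p,q] = [q] − [p]. For instance
  ∂[1,4] = [4] − [1].
As a 5×9 matrix over Z this has rank 4, with invariant factors (1,1,1,1).

The boundary map ∂_2: C_2 → C_1 maps a triangle to the signed sum of its edges. For instance
  ∂[0,1,2] = [1,2] − [0,2] + [0,1],
  ∂[2,3,4] = [3,4] − [2,4] + [2,3].
As a 9×6 matrix over Z this has rank 5, with invariant factors (1,1,1,1,1).

Computing H_k = (kernel of ∂_k) / (image of ∂_{k+1}):

  H_0: rank C_0 − rank ∂_1 = 5 − 4 = 1, and the invariant factors of ∂_1 are all 1, so H_0 ≅ Z.
  H_1: rank ker ∂_1 − rank ∂_2 = (9 − 4) − 5 = 0, and the invariant factors of ∂_2 are all 1, so H_1 ≅ 0.
  H_2: rank ker ∂_2 − rank ∂_3 = (6 − 5) − 0 = 1, and there is no ∂_3, so H_2 ≅ Z.

As a check, the Euler characteristic is 5 − 9 + 6 = 2, which agrees with 1 − 0 + 1 = 2.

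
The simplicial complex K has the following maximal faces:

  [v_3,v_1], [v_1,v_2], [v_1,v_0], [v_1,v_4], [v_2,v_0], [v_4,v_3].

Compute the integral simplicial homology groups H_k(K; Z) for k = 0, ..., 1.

Order the vertices as v_0 < v_1 < v_2 < v_3 < v_4. Listing each simplex with vertices in this order, K has dimension 1 with simplices:

  0-simplices (5): [v_0], [v_1], [v_2], [v_3], [v_4]
  1-simplices (6): [v_0,v_1], [v_0,v_2], [v_1,v_2], [v_1,v_3], [v_1,v_4], [v_3,v_4]

Hence C_0 ≅ Z^5, C_1 ≅ Z^6.

The boundary map ∂_1: C_1 → C_0 is given by ∂[p,q] = [q] − [p]. For instance
  ∂[v_0,v_1] = [v_1] − [v_0].
This gives a 5×6 integer matrix of rank 4; reducing to Smith normal form yields diagonal entries (1,1,1,1).

Reading off H_k = ker ∂_k / im ∂_{k+1}:

  H_0: rank C_0 − rank ∂_1 = 5 − 4 = 1, and the invariant factors of ∂_1 are all 1, so H_0 = Z.
  H_1: rank ker ∂_1 − rank ∂_2 = (6 − 4) − 0 = 2, and there is no ∂_2, so H_1 = Z^2.

As a check, the Euler characteristic is 5 − 6 = -1, which agrees with 1 − 2 = -1.

H_0 = Z,  H_1 = Z^2.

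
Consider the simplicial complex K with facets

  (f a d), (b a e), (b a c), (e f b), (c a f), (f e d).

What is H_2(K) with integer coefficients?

H_2 ≅ 0.

K has 6 vertices, 12 edges, 6 triangles.
rank ∂_2 = 6, rank ∂_3 = 0 ⇒ b_2 = 6 − 6 − 0 = 0. So H_2 ≅ 0.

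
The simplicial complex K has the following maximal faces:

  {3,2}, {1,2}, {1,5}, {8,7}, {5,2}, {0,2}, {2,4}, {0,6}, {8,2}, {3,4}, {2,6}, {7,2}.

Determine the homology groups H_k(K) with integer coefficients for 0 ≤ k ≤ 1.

H_0 = Z,  H_1 = Z^4.

We work with the vertex ordering 0 < 1 < 2 < 3 < 4 < 5 < 6 < 7 < 8. The simplices of K, each written with vertices in increasing order, are:

  0-simplices (9): [0], [1], [2], [3], [4], [5], [6], [7], [8]
  1-simplices (12): [0,2], [0,6], [1,2], [1,5], [2,3], [2,4], [2,5], [2,6], [2,7], [2,8], [3,4], [7,8]

so the chain groups are C_0 ≅ Z^9, C_1 ≅ Z^12.

Boundary ∂_1: C_1 → C_0 is given by ∂[p,q] = [q] − [p]. For instance
  ∂[1,2] = [2] − [1].
The resulting 9×12 matrix has rank 8, and its Smith normal form has invariant factors (1,1,1,1,1,1,1,1).

Reading off H_k = ker ∂_k / im ∂_{k+1}:

  H_0: rank C_0 − rank ∂_1 = 9 − 8 = 1, and the invariant factors of ∂_1 are all 1, so H_0 = Z.
  H_1: rank ker ∂_1 − rank ∂_2 = (12 − 8) − 0 = 4, and there is no ∂_2, so H_1 = Z^4.

As a check, the Euler characteristic is 9 − 12 = -3, which agrees with 1 − 4 = -3.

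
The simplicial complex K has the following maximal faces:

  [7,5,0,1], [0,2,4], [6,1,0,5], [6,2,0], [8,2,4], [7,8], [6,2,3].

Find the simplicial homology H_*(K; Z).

Order the vertices as 0 < 1 < 2 < 3 < 4 < 5 < 6 < 7 < 8. Listing each simplex with vertices in this order, K has dimension 3 with simplices:

  0-simplices (9): [0], [1], [2], [3], [4], [5], [6], [7], [8]
  1-simplices (18): [0,1], [0,2], [0,4], [0,5], [0,6], [0,7], [1,5], [1,6], [1,7], [2,3], [2,4], [2,6], [2,8], [3,6], [4,8], [5,6], [5,7], [7,8]
  2-simplices (11): [0,1,5], [0,1,6], [0,1,7], [0,2,4], [0,2,6], [0,5,6], [0,5,7], [1,5,6], [1,5,7], [2,3,6], [2,4,8]
  3-simplices (2): [0,1,5,6], [0,1,5,7]

giving chain groups C_0 ≅ Z^9, C_1 ≅ Z^18, C_2 ≅ Z^11, C_3 ≅ Z^2.

The boundary map ∂_1: C_1 → C_0 is given by ∂[p,q] = [q] − [p].
This gives a 9×18 integer matrix of rank 8; reducing to Smith normal form yields diagonal entries (1,1,1,1,1,1,1,1).

The boundary map ∂_2: C_2 → C_1 sends each 2-simplex [p,q,r] to [q,r] − [p,r] + [p,q]. For instance
  ∂[2,3,6] = [3,6] − [2,6] + [2,3],
  ∂[0,5,6] = [5,6] − [0,6] + [0,5].
The 18×11 boundary matrix has rank 9 and Smith normal form diag(1,1,1,1,1,1,1,1,1).

Boundary ∂_3: C_3 → C_2 sends each 3-simplex σ to the alternating sum Σ_i (−1)^i (σ with its i-th vertex removed). For instance
  ∂[0,1,5,7] = [1,5,7] − [0,5,7] + [0,1,7] − [0,1,5],
  ∂[0,1,5,6] = [1,5,6] − [0,5,6] + [0,1,6] − [0,1,5].
The resulting 11×2 matrix has rank 2, and its Smith normal form has invariant factors (1,1).

Reading off H_k = ker ∂_k / im ∂_{k+1}:

  H_0: rank C_0 − rank ∂_1 = 9 − 8 = 1, and the invariant factors of ∂_1 are all 1, so H_0 = Z.
  H_1: rank ker ∂_1 − rank ∂_2 = (18 − 8) − 9 = 1, and the invariant factors of ∂_2 are all 1, so H_1 = Z.
  H_2: rank ker ∂_2 − rank ∂_3 = (11 − 9) − 2 = 0, and the invariant factors of ∂_3 are all 1, so H_2 = 0.
  H_3: rank ker ∂_3 − rank ∂_4 = (2 − 2) − 0 = 0, and there is no ∂_4, so H_3 = 0.

As a check, the Euler characteristic is 9 − 18 + 11 − 2 = 0, which agrees with 1 − 1 + 0 − 0 = 0.

H_0 = Z,  H_1 = Z,  H_2 = 0,  H_3 = 0.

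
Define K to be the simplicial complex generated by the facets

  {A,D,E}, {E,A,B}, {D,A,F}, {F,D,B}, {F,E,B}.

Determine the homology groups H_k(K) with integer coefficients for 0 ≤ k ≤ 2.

K has 5 vertices, 10 edges, 5 triangles.
rank ∂_0 = 0, rank ∂_1 = 4 ⇒ b_0 = 5 − 0 − 4 = 1; all invariant factors of ∂_1 are 1 so no torsion. So H_0 ≅ Z.
rank ∂_1 = 4, rank ∂_2 = 5 ⇒ b_1 = 10 − 4 − 5 = 1; all invariant factors of ∂_2 are 1 so no torsion. So H_1 ≅ Z.
rank ∂_2 = 5, rank ∂_3 = 0 ⇒ b_2 = 5 − 5 − 0 = 0. So H_2 ≅ 0.

H_0 ≅ Z,  H_1 ≅ Z,  H_2 = 0.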